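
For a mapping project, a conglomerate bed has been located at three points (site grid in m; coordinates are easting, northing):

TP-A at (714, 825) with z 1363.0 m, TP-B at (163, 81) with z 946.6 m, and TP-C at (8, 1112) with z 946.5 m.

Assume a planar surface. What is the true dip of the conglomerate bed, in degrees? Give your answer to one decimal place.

Two edge vectors: TP-A→TP-B = (-551, -744, -416.4), TP-A→TP-C = (-706, 287, -416.5).
Normal n = (TP-A→TP-B) × (TP-A→TP-C) = (429382.8, 64486.9, -683401).
So ∂z/∂easting = −n_x/n_z = 0.62830 and ∂z/∂northing = −n_y/n_z = 0.09436.
Gradient magnitude |∇z| = √(a² + b²) = √(0.39476 + 0.00890) = 0.63535.
True dip = arctan(0.63535) = 32.4°, dipping toward W (azimuth ≈ 261°).

32.4°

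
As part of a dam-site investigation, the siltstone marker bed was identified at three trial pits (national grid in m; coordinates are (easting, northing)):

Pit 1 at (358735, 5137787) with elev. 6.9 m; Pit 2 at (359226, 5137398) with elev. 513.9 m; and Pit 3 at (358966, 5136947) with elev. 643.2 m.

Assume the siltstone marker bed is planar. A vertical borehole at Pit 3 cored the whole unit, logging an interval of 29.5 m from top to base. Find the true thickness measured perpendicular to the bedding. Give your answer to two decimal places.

22.81 m

Two edge vectors: Pit 1→Pit 2 = (491, -389, 507), Pit 1→Pit 3 = (231, -840, 636.3).
Normal n = (Pit 1→Pit 2) × (Pit 1→Pit 3) = (178359.3, -195306.3, -322581).
So ∂z/∂E = −n_x/n_z = 0.55291 and ∂z/∂N = −n_y/n_z = −0.60545.
|∇z| = √(a²+b²) = 0.81993, so dip δ = arctan(0.81993) = 39.35°.
True thickness = vertical thickness × cos δ = 29.5 × cos 39.35° = 22.81 m.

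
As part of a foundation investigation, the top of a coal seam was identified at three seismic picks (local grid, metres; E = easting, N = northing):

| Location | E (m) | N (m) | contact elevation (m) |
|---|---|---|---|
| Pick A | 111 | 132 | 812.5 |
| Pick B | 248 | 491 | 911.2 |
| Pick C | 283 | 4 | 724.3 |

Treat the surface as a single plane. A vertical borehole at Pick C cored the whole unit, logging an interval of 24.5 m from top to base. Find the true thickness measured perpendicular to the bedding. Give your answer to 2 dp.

Let the plane be z = a·E + b·N + c.
Pick B−Pick A: 137a + 359b = 98.7;  Pick C−Pick A: 172a − 128b = −88.2.
Solving gives a = −0.24003, b = 0.36653.
|∇z| = √(a²+b²) = 0.43813, so dip δ = arctan(0.43813) = 23.66°.
True thickness = vertical thickness × cos δ = 24.5 × cos 23.66° = 22.44 m.

22.44 m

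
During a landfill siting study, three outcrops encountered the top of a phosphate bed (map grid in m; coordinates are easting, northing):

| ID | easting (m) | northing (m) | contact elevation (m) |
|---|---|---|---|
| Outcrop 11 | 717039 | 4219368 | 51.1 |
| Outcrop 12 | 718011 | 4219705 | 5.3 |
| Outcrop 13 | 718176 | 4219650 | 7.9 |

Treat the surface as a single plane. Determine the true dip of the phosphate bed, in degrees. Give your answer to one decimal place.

5.4°

Two edge vectors: Outcrop 11→Outcrop 12 = (972, 337, -45.8), Outcrop 11→Outcrop 13 = (1137, 282, -43.2).
Normal n = (Outcrop 11→Outcrop 12) × (Outcrop 11→Outcrop 13) = (-1642.8, -10084.2, -109065).
So ∂z/∂easting = −n_x/n_z = −0.01506 and ∂z/∂northing = −n_y/n_z = −0.09246.
Gradient magnitude |∇z| = √(a² + b²) = √(0.00023 + 0.00855) = 0.09368.
True dip = arctan(0.09368) = 5.4°, dipping toward N (azimuth ≈ 009°).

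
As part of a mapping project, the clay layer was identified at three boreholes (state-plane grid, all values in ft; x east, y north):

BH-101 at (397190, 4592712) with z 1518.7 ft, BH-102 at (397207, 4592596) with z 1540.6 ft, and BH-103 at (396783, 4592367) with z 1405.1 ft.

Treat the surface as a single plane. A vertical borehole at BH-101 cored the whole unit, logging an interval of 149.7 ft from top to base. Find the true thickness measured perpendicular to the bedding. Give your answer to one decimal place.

Let the plane be z = a·x + b·y + c.
BH-102−BH-101: 17a − 116b = 21.9;  BH-103−BH-101: −407a − 345b = −113.6.
Solving gives a = 0.39062, b = −0.13155.
|∇z| = √(a²+b²) = 0.41218, so dip δ = arctan(0.41218) = 22.40°.
True thickness = vertical thickness × cos δ = 149.7 × cos 22.40° = 138.4 ft.

138.4 ft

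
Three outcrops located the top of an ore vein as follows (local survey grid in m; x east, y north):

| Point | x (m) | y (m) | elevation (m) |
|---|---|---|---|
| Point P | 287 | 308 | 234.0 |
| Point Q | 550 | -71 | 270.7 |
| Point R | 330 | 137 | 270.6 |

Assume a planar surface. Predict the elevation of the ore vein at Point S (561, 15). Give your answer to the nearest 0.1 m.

Let the plane be z = a·x + b·y + c.
Point Q−Point P: 263a − 379b = 36.7;  Point R−Point P: 43a − 171b = 36.6.
Solving gives a = −0.26488, b = −0.28064.
Then c = 234 − a·287 − b·308 = 396.46.
At (561, 15): z = −148.6 − 4.2 + 396.46 = 243.7 m.

243.7 m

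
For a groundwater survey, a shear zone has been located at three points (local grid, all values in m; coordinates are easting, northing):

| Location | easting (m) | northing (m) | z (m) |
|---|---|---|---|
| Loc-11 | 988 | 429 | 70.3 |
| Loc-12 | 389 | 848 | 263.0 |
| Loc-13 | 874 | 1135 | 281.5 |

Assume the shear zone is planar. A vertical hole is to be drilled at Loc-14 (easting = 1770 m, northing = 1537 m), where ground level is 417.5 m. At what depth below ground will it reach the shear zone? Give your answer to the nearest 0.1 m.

Two edge vectors: Loc-11→Loc-12 = (-599, 419, 192.7), Loc-11→Loc-13 = (-114, 706, 211.2).
Normal n = (Loc-11→Loc-12) × (Loc-11→Loc-13) = (-47553.4, 104541, -375128).
So ∂z/∂easting = −n_x/n_z = −0.126766 and ∂z/∂northing = −n_y/n_z = 0.278681.
Intercept c from Loc-11: 70.3 + 125.24 − 119.55 = 75.99.
At (1770, 1537): z_contact = −224.38 + 428.33 + 75.99 = 279.95 m.
Depth below ground = 417.5 − 279.95 = 137.6 m.

137.6 m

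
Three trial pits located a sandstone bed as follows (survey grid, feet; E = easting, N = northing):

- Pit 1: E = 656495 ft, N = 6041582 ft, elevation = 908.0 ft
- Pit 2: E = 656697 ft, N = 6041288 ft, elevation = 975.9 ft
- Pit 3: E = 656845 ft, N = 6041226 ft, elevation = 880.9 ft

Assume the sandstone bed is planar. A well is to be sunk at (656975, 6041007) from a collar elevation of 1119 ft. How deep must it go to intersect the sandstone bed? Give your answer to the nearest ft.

166 ft

Let the plane be z = a·E + b·N + c.
Pit 2−Pit 1: 202a − 294b = 67.9;  Pit 3−Pit 1: 350a − 356b = −27.1.
Solving gives a = −1.03716923, b = −0.94356525.
Then c = 908 − a·656495 − b·6041582 = 6382431.25.
At (656975, 6041007): z_contact = −681394.3 − 5700084.3 + 6382431.25 = 952.7 ft.
Depth below ground = 1119 − 952.7 = 166 ft.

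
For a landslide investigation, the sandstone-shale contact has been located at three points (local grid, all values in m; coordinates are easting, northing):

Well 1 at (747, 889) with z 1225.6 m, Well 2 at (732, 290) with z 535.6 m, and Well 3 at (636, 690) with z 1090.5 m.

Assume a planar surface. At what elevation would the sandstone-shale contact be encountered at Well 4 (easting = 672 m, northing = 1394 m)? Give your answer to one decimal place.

1885.1 m

Let the plane be z = a·easting + b·northing + c.
Well 2−Well 1: −15a − 599b = −690;  Well 3−Well 1: −111a − 199b = −135.1.
Solving gives a = −0.887898, b = 1.174154.
Then c = 1225.6 − a·747 − b·889 = 845.04.
At (672, 1394): z = −596.7 + 1636.8 + 845.04 = 1885.1 m.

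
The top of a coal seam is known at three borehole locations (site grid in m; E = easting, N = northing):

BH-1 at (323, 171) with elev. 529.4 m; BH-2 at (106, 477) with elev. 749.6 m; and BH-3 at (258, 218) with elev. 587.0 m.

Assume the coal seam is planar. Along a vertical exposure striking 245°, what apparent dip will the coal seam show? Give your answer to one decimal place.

31.0°

Let the plane be z = a·E + b·N + c.
BH-2−BH-1: −217a + 306b = 220.2;  BH-3−BH-1: −65a + 47b = 57.6.
Solving gives a = −0.75082, b = 0.18716.
Unit vector along 245° is (sin 245°, cos 245°) = (-0.9063, -0.4226).
Slope in that direction = a·(-0.9063) + b·(-0.4226) = 0.60138.
Apparent dip = arctan|0.60138| = 31.0° (true dip is 37.7°, so apparent ≤ true as expected).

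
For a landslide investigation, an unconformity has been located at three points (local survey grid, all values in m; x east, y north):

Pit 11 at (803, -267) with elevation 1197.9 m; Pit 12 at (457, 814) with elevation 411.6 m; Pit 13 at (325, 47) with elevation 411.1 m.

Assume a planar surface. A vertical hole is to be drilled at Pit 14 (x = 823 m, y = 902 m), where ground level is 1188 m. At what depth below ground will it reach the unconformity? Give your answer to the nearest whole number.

257 m

Two edge vectors: Pit 11→Pit 12 = (-346, 1081, -786.3), Pit 11→Pit 13 = (-478, 314, -786.8).
Normal n = (Pit 11→Pit 12) × (Pit 11→Pit 13) = (-603632.6, 103618.6, 408074).
So ∂z/∂x = −n_x/n_z = 1.47922 and ∂z/∂y = −n_y/n_z = −0.25392.
Intercept c from Pit 11: 1197.9 − 1187.82 − 67.80 = −57.71.
At (823, 902): z_contact = 1217.4 − 229.0 − 57.71 = 930.7 m.
Depth below ground = 1188 − 930.7 = 257 m.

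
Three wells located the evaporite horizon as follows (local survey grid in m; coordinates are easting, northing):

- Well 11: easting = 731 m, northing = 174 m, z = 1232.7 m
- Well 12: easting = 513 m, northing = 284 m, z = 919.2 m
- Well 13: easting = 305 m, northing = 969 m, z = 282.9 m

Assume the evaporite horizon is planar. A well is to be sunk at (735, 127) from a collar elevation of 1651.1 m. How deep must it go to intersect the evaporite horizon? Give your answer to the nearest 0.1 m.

Let the plane be z = a·easting + b·northing + c.
Well 12−Well 11: −218a + 110b = −313.5;  Well 13−Well 11: −426a + 795b = −949.8.
Solving gives a = 1.14476, b = −0.58130.
Then c = 1232.7 − a·731 − b·174 = 497.03.
At (735, 127): z_contact = 841.40 − 73.83 + 497.03 = 1264.60 m.
Depth below ground = 1651.1 − 1264.60 = 386.5 m.

386.5 m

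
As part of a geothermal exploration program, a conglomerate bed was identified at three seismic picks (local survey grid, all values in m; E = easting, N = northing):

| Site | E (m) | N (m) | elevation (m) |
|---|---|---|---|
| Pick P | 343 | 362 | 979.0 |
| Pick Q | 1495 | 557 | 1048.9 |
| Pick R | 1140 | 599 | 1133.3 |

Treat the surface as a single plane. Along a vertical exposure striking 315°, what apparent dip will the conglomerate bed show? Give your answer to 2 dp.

39.18°

Two edge vectors: Pick P→Pick Q = (1152, 195, 69.9), Pick P→Pick R = (797, 237, 154.3).
Normal n = (Pick P→Pick Q) × (Pick P→Pick R) = (13522.2, -122043.3, 117609).
So ∂z/∂E = −n_x/n_z = −0.11498 and ∂z/∂N = −n_y/n_z = 1.03770.
Unit vector along 315° is (sin 315°, cos 315°) = (-0.7071, 0.7071).
Slope in that direction = a·(-0.7071) + b·(0.7071) = 0.81507.
Apparent dip = arctan|0.81507| = 39.18° (true dip is 46.2°, so apparent ≤ true as expected).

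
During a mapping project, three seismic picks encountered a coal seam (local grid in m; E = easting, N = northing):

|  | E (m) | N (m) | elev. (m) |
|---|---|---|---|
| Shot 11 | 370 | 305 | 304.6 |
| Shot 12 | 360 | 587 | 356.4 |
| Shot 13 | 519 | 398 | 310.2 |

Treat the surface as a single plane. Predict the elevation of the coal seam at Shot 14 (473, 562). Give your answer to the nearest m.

Let the plane be z = a·E + b·N + c.
Shot 12−Shot 11: −10a + 282b = 51.8;  Shot 13−Shot 11: 149a + 93b = 5.6.
Solving gives a = −0.07540, b = 0.18101.
Then c = 304.6 − a·370 − b·305 = 277.29.
At (473, 562): z = −35.7 + 101.7 + 277.29 = 343.4 m.

343 m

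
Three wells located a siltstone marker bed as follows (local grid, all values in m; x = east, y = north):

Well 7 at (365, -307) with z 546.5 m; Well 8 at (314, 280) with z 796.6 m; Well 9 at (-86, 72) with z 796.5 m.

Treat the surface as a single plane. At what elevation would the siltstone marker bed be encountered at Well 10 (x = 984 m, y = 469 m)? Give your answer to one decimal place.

731.8 m

Two edge vectors: Well 7→Well 8 = (-51, 587, 250.1), Well 7→Well 9 = (-451, 379, 250).
Normal n = (Well 7→Well 8) × (Well 7→Well 9) = (51962.1, -100045.1, 245408).
So ∂z/∂x = −n_x/n_z = −0.21174 and ∂z/∂y = −n_y/n_z = 0.40767.
Intercept c from Well 7: 546.5 + 77.28 + 125.15 = 748.94.
At (984, 469): z = −208.3 + 191.2 + 748.94 = 731.8 m.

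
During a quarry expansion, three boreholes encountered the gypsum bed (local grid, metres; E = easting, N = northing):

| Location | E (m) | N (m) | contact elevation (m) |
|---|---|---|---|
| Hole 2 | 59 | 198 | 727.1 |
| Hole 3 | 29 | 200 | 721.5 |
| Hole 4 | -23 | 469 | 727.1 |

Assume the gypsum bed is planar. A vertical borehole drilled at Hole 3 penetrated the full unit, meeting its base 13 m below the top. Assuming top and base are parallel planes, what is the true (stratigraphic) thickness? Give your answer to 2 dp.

12.75 m

Let the plane be z = a·E + b·N + c.
Hole 3−Hole 2: −30a + 2b = −5.6;  Hole 4−Hole 2: −82a + 271b = 0.
Solving gives a = 0.19051, b = 0.05764.
|∇z| = √(a²+b²) = 0.19904, so dip δ = arctan(0.19904) = 11.26°.
True thickness = vertical thickness × cos δ = 13 × cos 11.26° = 12.75 m.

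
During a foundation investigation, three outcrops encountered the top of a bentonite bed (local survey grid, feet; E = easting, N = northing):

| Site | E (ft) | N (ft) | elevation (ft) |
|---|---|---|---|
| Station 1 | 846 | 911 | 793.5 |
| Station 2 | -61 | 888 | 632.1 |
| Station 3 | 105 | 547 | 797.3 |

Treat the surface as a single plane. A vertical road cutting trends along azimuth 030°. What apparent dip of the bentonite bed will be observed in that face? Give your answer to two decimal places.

13.84°

Let the plane be z = a·E + b·N + c.
Station 2−Station 1: −907a − 23b = −161.4;  Station 3−Station 1: −741a − 364b = 3.8.
Solving gives a = 0.18791, b = −0.39298.
Unit vector along 030° is (sin 30°, cos 30°) = (0.5000, 0.8660).
Slope in that direction = a·(0.5000) + b·(0.8660) = −0.24637.
Apparent dip = arctan|0.24637| = 13.84° (true dip is 23.5°, so apparent ≤ true as expected).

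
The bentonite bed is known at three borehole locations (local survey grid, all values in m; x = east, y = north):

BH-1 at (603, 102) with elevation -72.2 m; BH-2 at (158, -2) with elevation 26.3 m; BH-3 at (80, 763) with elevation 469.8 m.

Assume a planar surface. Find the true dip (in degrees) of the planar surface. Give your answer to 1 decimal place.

32.9°

Two edge vectors: BH-1→BH-2 = (-445, -104, 98.5), BH-1→BH-3 = (-523, 661, 542).
Normal n = (BH-1→BH-2) × (BH-1→BH-3) = (-121476.5, 189674.5, -348537).
So ∂z/∂x = −n_x/n_z = −0.34853 and ∂z/∂y = −n_y/n_z = 0.54420.
Gradient magnitude |∇z| = √(a² + b²) = √(0.12147 + 0.29616) = 0.64624.
True dip = arctan(0.64624) = 32.9°, dipping toward SSE (azimuth ≈ 147°).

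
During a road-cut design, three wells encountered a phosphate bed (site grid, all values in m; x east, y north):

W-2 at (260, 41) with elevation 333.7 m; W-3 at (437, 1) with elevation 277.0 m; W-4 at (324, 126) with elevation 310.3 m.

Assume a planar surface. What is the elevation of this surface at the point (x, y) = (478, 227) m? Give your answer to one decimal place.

257.0 m

Let the plane be z = a·x + b·y + c.
W-3−W-2: 177a − 40b = −56.7;  W-4−W-2: 64a + 85b = −23.4.
Solving gives a = −0.32692, b = −0.02914.
Then c = 333.7 − a·260 − b·41 = 419.90.
At (478, 227): z = −156.3 − 6.6 + 419.90 = 257.0 m.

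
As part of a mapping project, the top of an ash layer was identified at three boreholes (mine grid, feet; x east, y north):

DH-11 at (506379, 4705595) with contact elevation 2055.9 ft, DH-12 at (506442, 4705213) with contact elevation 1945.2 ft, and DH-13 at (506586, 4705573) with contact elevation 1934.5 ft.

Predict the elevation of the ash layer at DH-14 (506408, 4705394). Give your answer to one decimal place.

2000.0 ft

Two edge vectors: DH-11→DH-12 = (63, -382, -110.7), DH-11→DH-13 = (207, -22, -121.4).
Normal n = (DH-11→DH-12) × (DH-11→DH-13) = (43939.4, -15266.7, 77688).
So ∂z/∂x = −n_x/n_z = −0.565587993 and ∂z/∂y = −n_y/n_z = 0.196512975.
Intercept c from DH-11: 2055.9 + 286401.88 − 924710.47 = −636252.69.
At (506408, 4705394): z = −286418.3 + 924671.0 − 636252.69 = 2000.0 ft.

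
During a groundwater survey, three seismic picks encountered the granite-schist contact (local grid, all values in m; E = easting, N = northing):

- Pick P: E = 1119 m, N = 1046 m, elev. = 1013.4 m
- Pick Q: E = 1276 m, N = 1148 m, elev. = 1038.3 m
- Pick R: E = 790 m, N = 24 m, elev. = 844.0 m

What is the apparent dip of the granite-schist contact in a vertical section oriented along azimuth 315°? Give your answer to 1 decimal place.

3.3°

Two edge vectors: Pick P→Pick Q = (157, 102, 24.9), Pick P→Pick R = (-329, -1022, -169.4).
Normal n = (Pick P→Pick Q) × (Pick P→Pick R) = (8169, 18403.7, -126896).
So ∂z/∂E = −n_x/n_z = 0.06438 and ∂z/∂N = −n_y/n_z = 0.14503.
Unit vector along 315° is (sin 315°, cos 315°) = (-0.7071, 0.7071).
Slope in that direction = a·(-0.7071) + b·(0.7071) = 0.05703.
Apparent dip = arctan|0.05703| = 3.3° (true dip is 9.0°, so apparent ≤ true as expected).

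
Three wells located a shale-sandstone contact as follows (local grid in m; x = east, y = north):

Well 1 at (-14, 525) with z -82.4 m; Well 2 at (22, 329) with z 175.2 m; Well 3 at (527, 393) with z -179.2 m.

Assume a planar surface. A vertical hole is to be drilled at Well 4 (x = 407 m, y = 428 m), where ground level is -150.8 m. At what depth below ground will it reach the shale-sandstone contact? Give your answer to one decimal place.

15.0 m

Let the plane be z = a·x + b·y + c.
Well 2−Well 1: 36a − 196b = 257.6;  Well 3−Well 1: 541a − 132b = −96.8.
Solving gives a = −0.52304, b = −1.41036.
Then c = -82.4 − a·-14 − b·525 = 650.71.
At (407, 428): z_contact = −212.88 − 603.63 + 650.71 = -165.80 m.
Depth below ground = -150.8 − (-165.80) = 15.0 m.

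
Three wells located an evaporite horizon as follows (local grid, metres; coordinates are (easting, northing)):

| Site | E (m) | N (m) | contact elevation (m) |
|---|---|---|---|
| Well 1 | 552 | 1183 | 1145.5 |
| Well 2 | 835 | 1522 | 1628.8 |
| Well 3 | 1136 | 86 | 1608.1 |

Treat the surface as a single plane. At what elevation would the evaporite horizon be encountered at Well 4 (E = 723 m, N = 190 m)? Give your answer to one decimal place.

Two edge vectors: Well 1→Well 2 = (283, 339, 483.3), Well 1→Well 3 = (584, -1097, 462.6).
Normal n = (Well 1→Well 2) × (Well 1→Well 3) = (687001.5, 151331.4, -508427).
So ∂z/∂E = −n_x/n_z = 1.351229 and ∂z/∂N = −n_y/n_z = 0.297646.
Intercept c from Well 1: 1145.5 − 745.88 − 352.12 = 47.51.
At (723, 190): z = 976.9 + 56.6 + 47.51 = 1081.0 m.

1081.0 m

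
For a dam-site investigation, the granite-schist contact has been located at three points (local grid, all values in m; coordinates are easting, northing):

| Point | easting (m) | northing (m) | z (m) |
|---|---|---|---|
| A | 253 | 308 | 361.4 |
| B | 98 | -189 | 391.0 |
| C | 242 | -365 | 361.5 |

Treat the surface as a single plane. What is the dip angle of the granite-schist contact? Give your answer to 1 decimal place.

Two edge vectors: A→B = (-155, -497, 29.6), A→C = (-11, -673, 0.1).
Normal n = (A→B) × (A→C) = (19871.1, -310.1, 98848).
So ∂z/∂easting = −n_x/n_z = −0.20103 and ∂z/∂northing = −n_y/n_z = 0.00314.
Gradient magnitude |∇z| = √(a² + b²) = √(0.04041 + 0.00001) = 0.20105.
True dip = arctan(0.20105) = 11.4°, dipping toward E (azimuth ≈ 091°).

11.4°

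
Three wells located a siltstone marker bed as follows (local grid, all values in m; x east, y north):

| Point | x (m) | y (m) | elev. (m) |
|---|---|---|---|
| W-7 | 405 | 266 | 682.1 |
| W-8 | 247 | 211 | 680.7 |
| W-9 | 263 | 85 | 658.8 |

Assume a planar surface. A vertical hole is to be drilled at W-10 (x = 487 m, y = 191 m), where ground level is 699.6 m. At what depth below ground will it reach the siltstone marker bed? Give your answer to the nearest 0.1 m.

Let the plane be z = a·x + b·y + c.
W-8−W-7: −158a − 55b = −1.4;  W-9−W-7: −142a − 181b = −23.3.
Solving gives a = −0.04946, b = 0.16753.
Then c = 682.1 − a·405 − b·266 = 657.57.
At (487, 191): z_contact = −24.09 + 32.00 + 657.57 = 665.48 m.
Depth below ground = 699.6 − 665.48 = 34.1 m.

34.1 m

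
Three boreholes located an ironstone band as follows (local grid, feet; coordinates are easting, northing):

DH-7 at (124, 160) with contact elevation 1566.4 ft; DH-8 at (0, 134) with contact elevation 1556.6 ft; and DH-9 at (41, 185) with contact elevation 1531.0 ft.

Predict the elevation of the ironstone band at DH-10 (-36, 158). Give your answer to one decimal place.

Two edge vectors: DH-7→DH-8 = (-124, -26, -9.8), DH-7→DH-9 = (-83, 25, -35.4).
Normal n = (DH-7→DH-8) × (DH-7→DH-9) = (1165.4, -3576.2, -5258).
So ∂z/∂easting = −n_x/n_z = 0.22164 and ∂z/∂northing = −n_y/n_z = −0.68014.
Intercept c from DH-7: 1566.4 − 27.48 + 108.82 = 1647.74.
At (-36, 158): z = −8.0 − 107.5 + 1647.74 = 1532.3 ft.

1532.3 ft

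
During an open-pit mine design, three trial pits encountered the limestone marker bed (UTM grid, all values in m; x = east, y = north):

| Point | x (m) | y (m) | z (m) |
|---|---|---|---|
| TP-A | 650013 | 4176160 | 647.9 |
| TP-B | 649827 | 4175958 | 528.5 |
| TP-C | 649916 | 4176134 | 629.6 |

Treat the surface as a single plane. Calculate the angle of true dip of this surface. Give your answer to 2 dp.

Two edge vectors: TP-A→TP-B = (-186, -202, -119.4), TP-A→TP-C = (-97, -26, -18.3).
Normal n = (TP-A→TP-B) × (TP-A→TP-C) = (592.2, 8178, -14758).
So ∂z/∂x = −n_x/n_z = 0.04013 and ∂z/∂y = −n_y/n_z = 0.55414.
Gradient magnitude |∇z| = √(a² + b²) = √(0.00161 + 0.30707) = 0.55559.
True dip = arctan(0.55559) = 29.06°, dipping toward S (azimuth ≈ 184°).

29.06°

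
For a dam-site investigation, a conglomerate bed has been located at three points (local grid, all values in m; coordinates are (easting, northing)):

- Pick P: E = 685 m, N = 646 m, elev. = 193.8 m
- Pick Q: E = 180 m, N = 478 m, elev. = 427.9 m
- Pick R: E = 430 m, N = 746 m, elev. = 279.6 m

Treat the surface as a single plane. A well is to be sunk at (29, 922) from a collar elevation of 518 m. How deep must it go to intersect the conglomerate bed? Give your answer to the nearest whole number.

Let the plane be z = a·E + b·N + c.
Pick Q−Pick P: −505a − 168b = 234.1;  Pick R−Pick P: −255a + 100b = 85.8.
Solving gives a = −0.40523, b = −0.17534.
Then c = 193.8 − a·685 − b·646 = 584.66.
At (29, 922): z_contact = −11.8 − 161.7 + 584.66 = 411.2 m.
Depth below ground = 518 − 411.2 = 107 m.

107 m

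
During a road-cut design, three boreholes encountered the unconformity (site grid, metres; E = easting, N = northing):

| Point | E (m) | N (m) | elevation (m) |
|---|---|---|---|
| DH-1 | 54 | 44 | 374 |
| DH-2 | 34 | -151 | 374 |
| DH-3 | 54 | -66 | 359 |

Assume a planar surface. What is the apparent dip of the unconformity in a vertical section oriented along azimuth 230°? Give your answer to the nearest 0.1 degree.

42.9°

Let the plane be z = a·E + b·N + c.
DH-2−DH-1: −20a − 195b = 0;  DH-3−DH-1: 0a − 110b = −15.
Solving gives a = −1.32955, b = 0.13636.
Unit vector along 230° is (sin 230°, cos 230°) = (-0.7660, -0.6428).
Slope in that direction = a·(-0.7660) + b·(-0.6428) = 0.93084.
Apparent dip = arctan|0.93084| = 42.9° (true dip is 53.2°, so apparent ≤ true as expected).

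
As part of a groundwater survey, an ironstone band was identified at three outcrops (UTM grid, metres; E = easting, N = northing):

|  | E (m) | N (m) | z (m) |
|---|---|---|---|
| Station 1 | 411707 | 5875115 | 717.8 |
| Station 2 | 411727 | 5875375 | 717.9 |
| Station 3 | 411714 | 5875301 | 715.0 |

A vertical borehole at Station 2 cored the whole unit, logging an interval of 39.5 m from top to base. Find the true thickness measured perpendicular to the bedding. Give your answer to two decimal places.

36.75 m

Two edge vectors: Station 1→Station 2 = (20, 260, 0.1), Station 1→Station 3 = (7, 186, -2.8).
Normal n = (Station 1→Station 2) × (Station 1→Station 3) = (-746.6, 56.7, 1900).
So ∂z/∂E = −n_x/n_z = 0.39295 and ∂z/∂N = −n_y/n_z = −0.02984.
|∇z| = √(a²+b²) = 0.39408, so dip δ = arctan(0.39408) = 21.51°.
True thickness = vertical thickness × cos δ = 39.5 × cos 21.51° = 36.75 m.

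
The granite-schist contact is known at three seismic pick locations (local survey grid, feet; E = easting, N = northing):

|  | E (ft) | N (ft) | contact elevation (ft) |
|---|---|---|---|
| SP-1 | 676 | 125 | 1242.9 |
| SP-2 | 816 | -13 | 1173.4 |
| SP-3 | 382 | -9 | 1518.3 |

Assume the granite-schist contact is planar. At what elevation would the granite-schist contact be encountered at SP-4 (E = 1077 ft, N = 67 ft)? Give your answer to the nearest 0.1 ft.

Two edge vectors: SP-1→SP-2 = (140, -138, -69.5), SP-1→SP-3 = (-294, -134, 275.4).
Normal n = (SP-1→SP-2) × (SP-1→SP-3) = (-47318.2, -18123, -59332).
So ∂z/∂E = −n_x/n_z = −0.797516 and ∂z/∂N = −n_y/n_z = −0.305451.
Intercept c from SP-1: 1242.9 + 539.12 + 38.18 = 1820.20.
At (1077, 67): z = −858.9 − 20.5 + 1820.20 = 940.8 ft.

940.8 ft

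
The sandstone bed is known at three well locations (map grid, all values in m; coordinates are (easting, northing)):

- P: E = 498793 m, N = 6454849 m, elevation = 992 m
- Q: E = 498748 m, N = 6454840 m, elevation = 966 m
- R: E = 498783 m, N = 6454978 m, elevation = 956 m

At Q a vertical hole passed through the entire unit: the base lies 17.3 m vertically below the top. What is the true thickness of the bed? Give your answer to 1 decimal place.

14.4 m

Let the plane be z = a·E + b·N + c.
Q−P: −45a − 9b = −26;  R−P: −10a + 129b = −36.
Solving gives a = 0.62392, b = −0.23070.
|∇z| = √(a²+b²) = 0.66521, so dip δ = arctan(0.66521) = 33.63°.
True thickness = vertical thickness × cos δ = 17.3 × cos 33.63° = 14.4 m.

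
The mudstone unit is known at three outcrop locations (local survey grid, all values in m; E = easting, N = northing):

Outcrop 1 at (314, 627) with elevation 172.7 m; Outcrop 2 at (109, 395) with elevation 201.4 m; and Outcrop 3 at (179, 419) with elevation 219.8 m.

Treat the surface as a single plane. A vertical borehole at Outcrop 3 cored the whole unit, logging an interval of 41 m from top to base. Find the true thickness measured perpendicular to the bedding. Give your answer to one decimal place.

34.0 m

Two edge vectors: Outcrop 1→Outcrop 2 = (-205, -232, 28.7), Outcrop 1→Outcrop 3 = (-135, -208, 47.1).
Normal n = (Outcrop 1→Outcrop 2) × (Outcrop 1→Outcrop 3) = (-4957.6, 5781, 11320).
So ∂z/∂E = −n_x/n_z = 0.43795 and ∂z/∂N = −n_y/n_z = −0.51069.
|∇z| = √(a²+b²) = 0.67276, so dip δ = arctan(0.67276) = 33.93°.
True thickness = vertical thickness × cos δ = 41 × cos 33.93° = 34.0 m.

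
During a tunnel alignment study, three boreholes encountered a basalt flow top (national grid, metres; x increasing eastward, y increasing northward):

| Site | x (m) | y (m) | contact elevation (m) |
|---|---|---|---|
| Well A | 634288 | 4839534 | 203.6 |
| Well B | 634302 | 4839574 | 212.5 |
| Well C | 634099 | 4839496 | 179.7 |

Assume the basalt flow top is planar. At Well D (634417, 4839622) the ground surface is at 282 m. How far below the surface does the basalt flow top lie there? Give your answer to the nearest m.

Two edge vectors: Well A→Well B = (14, 40, 8.9), Well A→Well C = (-189, -38, -23.9).
Normal n = (Well A→Well B) × (Well A→Well C) = (-617.8, -1347.5, 7028).
So ∂z/∂x = −n_x/n_z = 0.08790552 and ∂z/∂y = −n_y/n_z = 0.19173307.
Intercept c from Well A: 203.6 − 55757.42 − 927898.70 = −983452.52.
At (634417, 4839622): z_contact = 55768.8 + 927915.6 − 983452.52 = 231.8 m.
Depth below ground = 282 − 231.8 = 50 m.

50 m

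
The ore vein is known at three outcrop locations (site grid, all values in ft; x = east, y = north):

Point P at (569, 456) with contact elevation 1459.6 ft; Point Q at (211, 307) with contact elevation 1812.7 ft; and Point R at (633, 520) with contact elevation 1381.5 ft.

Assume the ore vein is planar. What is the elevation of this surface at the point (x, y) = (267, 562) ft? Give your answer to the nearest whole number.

Two edge vectors: Point P→Point Q = (-358, -149, 353.1), Point P→Point R = (64, 64, -78.1).
Normal n = (Point P→Point Q) × (Point P→Point R) = (-10961.5, -5361.4, -13376).
So ∂z/∂x = −n_x/n_z = −0.81949 and ∂z/∂y = −n_y/n_z = −0.40082.
Intercept c from Point P: 1459.6 + 466.29 + 182.77 = 2108.66.
At (267, 562): z = −218.8 − 225.3 + 2108.66 = 1664.6 ft.

1665 ft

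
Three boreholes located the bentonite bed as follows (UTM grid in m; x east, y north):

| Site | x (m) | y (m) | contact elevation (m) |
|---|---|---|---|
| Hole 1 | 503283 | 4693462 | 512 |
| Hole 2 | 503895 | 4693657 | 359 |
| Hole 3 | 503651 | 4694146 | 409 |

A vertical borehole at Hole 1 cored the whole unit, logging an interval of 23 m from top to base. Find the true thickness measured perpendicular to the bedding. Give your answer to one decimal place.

Let the plane be z = a·x + b·y + c.
Hole 2−Hole 1: 612a + 195b = −153;  Hole 3−Hole 1: 368a + 684b = −103.
Solving gives a = −0.24382, b = −0.01941.
|∇z| = √(a²+b²) = 0.24459, so dip δ = arctan(0.24459) = 13.74°.
True thickness = vertical thickness × cos δ = 23 × cos 13.74° = 22.3 m.

22.3 m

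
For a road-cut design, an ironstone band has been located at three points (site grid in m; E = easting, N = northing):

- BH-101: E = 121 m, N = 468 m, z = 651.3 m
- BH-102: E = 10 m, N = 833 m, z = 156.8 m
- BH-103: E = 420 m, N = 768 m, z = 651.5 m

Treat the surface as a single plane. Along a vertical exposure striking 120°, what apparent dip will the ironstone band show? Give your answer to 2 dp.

Two edge vectors: BH-101→BH-102 = (-111, 365, -494.5), BH-101→BH-103 = (299, 300, 0.2).
Normal n = (BH-101→BH-102) × (BH-101→BH-103) = (148423, -147833.3, -142435).
So ∂z/∂E = −n_x/n_z = 1.04204 and ∂z/∂N = −n_y/n_z = −1.03790.
Unit vector along 120° is (sin 120°, cos 120°) = (0.8660, -0.5000).
Slope in that direction = a·(0.8660) + b·(-0.5000) = 1.42138.
Apparent dip = arctan|1.42138| = 54.87° (true dip is 55.8°, so apparent ≤ true as expected).

54.87°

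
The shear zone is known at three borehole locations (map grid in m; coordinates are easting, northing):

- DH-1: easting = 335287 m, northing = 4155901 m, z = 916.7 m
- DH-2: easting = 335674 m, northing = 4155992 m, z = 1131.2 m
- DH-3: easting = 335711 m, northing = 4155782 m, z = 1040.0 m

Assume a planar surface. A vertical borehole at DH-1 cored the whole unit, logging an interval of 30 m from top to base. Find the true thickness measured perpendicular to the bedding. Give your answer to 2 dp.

24.92 m

Two edge vectors: DH-1→DH-2 = (387, 91, 214.5), DH-1→DH-3 = (424, -119, 123.3).
Normal n = (DH-1→DH-2) × (DH-1→DH-3) = (36745.8, 43230.9, -84637).
So ∂z/∂easting = −n_x/n_z = 0.43416 and ∂z/∂northing = −n_y/n_z = 0.51078.
|∇z| = √(a²+b²) = 0.67036, so dip δ = arctan(0.67036) = 33.84°.
True thickness = vertical thickness × cos δ = 30 × cos 33.84° = 24.92 m.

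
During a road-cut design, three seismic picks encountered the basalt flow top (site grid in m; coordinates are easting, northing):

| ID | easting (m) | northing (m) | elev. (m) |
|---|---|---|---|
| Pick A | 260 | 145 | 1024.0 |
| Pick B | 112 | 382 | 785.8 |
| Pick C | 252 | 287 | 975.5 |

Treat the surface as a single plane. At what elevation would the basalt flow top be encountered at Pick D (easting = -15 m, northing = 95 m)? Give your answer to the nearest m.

Two edge vectors: Pick A→Pick B = (-148, 237, -238.2), Pick A→Pick C = (-8, 142, -48.5).
Normal n = (Pick A→Pick B) × (Pick A→Pick C) = (22329.9, -5272.4, -19120).
So ∂z/∂easting = −n_x/n_z = 1.16788 and ∂z/∂northing = −n_y/n_z = −0.27575.
Intercept c from Pick A: 1024 − 303.65 + 39.98 = 760.33.
At (-15, 95): z = −17.5 − 26.2 + 760.33 = 716.6 m.

717 m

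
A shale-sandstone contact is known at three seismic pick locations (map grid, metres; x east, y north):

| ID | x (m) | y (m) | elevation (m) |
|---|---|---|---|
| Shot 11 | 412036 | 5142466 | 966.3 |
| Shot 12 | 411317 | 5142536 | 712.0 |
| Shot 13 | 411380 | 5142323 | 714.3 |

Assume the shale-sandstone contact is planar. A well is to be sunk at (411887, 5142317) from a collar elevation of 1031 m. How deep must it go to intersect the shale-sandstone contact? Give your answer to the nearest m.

133 m

Two edge vectors: Shot 11→Shot 12 = (-719, 70, -254.3), Shot 11→Shot 13 = (-656, -143, -252).
Normal n = (Shot 11→Shot 12) × (Shot 11→Shot 13) = (-54004.9, -14367.2, 148737).
So ∂z/∂x = −n_x/n_z = 0.36308988 and ∂z/∂y = −n_y/n_z = 0.09659466.
Intercept c from Shot 11: 966.3 − 149606.10 − 496734.76 = −645374.56.
At (411887, 5142317): z_contact = 149552.0 + 496720.4 − 645374.56 = 897.8 m.
Depth below ground = 1031 − 897.8 = 133 m.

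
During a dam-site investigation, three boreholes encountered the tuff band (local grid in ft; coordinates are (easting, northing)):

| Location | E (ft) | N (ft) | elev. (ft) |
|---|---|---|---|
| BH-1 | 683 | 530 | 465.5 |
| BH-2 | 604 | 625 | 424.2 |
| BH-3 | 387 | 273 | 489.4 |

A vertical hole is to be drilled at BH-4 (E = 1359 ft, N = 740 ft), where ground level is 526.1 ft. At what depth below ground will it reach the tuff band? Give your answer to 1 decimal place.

Two edge vectors: BH-1→BH-2 = (-79, 95, -41.3), BH-1→BH-3 = (-296, -257, 23.9).
Normal n = (BH-1→BH-2) × (BH-1→BH-3) = (-8343.6, 14112.9, 48423).
So ∂z/∂E = −n_x/n_z = 0.172307 and ∂z/∂N = −n_y/n_z = −0.291450.
Intercept c from BH-1: 465.5 − 117.69 + 154.47 = 502.28.
At (1359, 740): z_contact = 234.16 − 215.67 + 502.28 = 520.77 ft.
Depth below ground = 526.1 − 520.77 = 5.3 ft.

5.3 ft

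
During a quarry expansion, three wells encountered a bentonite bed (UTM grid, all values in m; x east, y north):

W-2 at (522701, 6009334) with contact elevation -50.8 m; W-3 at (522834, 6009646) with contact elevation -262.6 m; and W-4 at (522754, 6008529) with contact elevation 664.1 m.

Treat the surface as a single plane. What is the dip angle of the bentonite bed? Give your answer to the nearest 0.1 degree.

Let the plane be z = a·x + b·y + c.
W-3−W-2: 133a + 312b = −211.8;  W-4−W-2: 53a − 805b = 714.9.
Solving gives a = 0.42516, b = −0.86008.
Gradient magnitude |∇z| = √(a² + b²) = √(0.18076 + 0.73974) = 0.95943.
True dip = arctan(0.95943) = 43.8°, dipping toward NNW (azimuth ≈ 334°).

43.8°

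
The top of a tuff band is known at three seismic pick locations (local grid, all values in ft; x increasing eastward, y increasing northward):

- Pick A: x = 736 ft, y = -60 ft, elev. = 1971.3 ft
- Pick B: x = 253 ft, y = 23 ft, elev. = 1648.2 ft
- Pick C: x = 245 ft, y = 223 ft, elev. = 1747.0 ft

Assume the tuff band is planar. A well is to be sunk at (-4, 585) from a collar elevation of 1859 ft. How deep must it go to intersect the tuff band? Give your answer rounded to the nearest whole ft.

111 ft

Two edge vectors: Pick A→Pick B = (-483, 83, -323.1), Pick A→Pick C = (-491, 283, -224.3).
Normal n = (Pick A→Pick B) × (Pick A→Pick C) = (72820.4, 50305.2, -95936).
So ∂z/∂x = −n_x/n_z = 0.75905 and ∂z/∂y = −n_y/n_z = 0.52436.
Intercept c from Pick A: 1971.3 − 558.66 + 31.46 = 1444.10.
At (-4, 585): z_contact = −3.0 + 306.8 + 1444.10 = 1747.8 ft.
Depth below ground = 1859 − 1747.8 = 111 ft.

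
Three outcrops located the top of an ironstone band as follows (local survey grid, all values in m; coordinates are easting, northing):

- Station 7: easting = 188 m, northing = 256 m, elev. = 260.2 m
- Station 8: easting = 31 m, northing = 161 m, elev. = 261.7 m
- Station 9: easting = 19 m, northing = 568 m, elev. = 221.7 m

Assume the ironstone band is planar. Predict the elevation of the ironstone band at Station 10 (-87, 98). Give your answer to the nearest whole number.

Two edge vectors: Station 7→Station 8 = (-157, -95, 1.5), Station 7→Station 9 = (-169, 312, -38.5).
Normal n = (Station 7→Station 8) × (Station 7→Station 9) = (3189.5, -6298, -65039).
So ∂z/∂easting = −n_x/n_z = 0.04904 and ∂z/∂northing = −n_y/n_z = −0.09683.
Intercept c from Station 7: 260.2 − 9.22 + 24.79 = 275.77.
At (-87, 98): z = −4.3 − 9.5 + 275.77 = 262.0 m.

262 m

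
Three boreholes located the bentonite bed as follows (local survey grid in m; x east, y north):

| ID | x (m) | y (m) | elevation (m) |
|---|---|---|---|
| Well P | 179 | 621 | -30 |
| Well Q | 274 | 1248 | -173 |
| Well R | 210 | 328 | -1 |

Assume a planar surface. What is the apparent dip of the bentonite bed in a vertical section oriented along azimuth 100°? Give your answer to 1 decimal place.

25.1°

Two edge vectors: Well P→Well Q = (95, 627, -143), Well P→Well R = (31, -293, 29).
Normal n = (Well P→Well Q) × (Well P→Well R) = (-23716, -7188, -47272).
So ∂z/∂x = −n_x/n_z = −0.50169 and ∂z/∂y = −n_y/n_z = −0.15206.
Unit vector along 100° is (sin 100°, cos 100°) = (0.9848, -0.1736).
Slope in that direction = a·(0.9848) + b·(-0.1736) = −0.46767.
Apparent dip = arctan|0.46767| = 25.1° (true dip is 27.7°, so apparent ≤ true as expected).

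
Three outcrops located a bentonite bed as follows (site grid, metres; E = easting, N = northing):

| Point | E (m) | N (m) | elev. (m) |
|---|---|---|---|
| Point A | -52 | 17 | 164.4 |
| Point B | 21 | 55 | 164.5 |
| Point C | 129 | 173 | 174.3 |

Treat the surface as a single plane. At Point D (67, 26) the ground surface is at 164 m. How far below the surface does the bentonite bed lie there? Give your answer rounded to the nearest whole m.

Let the plane be z = a·E + b·N + c.
Point B−Point A: 73a + 38b = 0.1;  Point C−Point A: 181a + 156b = 9.9.
Solving gives a = −0.07996, b = 0.15623.
Then c = 164.4 − a·-52 − b·17 = 157.59.
At (67, 26): z_contact = −5.4 + 4.1 + 157.59 = 156.3 m.
Depth below ground = 164 − 156.3 = 8 m.

8 m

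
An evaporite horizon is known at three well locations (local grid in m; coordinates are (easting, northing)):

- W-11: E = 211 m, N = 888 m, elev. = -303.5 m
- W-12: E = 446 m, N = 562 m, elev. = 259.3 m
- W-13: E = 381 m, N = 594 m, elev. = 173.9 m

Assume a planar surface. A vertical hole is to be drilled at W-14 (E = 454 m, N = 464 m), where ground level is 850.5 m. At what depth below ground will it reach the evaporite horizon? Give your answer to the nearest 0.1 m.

467.1 m

Two edge vectors: W-11→W-12 = (235, -326, 562.8), W-11→W-13 = (170, -294, 477.4).
Normal n = (W-11→W-12) × (W-11→W-13) = (9830.8, -16513, -13670).
So ∂z/∂E = −n_x/n_z = 0.71915 and ∂z/∂N = −n_y/n_z = −1.20797.
Intercept c from W-11: -303.5 − 151.74 + 1072.68 = 617.44.
At (454, 464): z_contact = 326.49 − 560.50 + 617.44 = 383.43 m.
Depth below ground = 850.5 − 383.43 = 467.1 m.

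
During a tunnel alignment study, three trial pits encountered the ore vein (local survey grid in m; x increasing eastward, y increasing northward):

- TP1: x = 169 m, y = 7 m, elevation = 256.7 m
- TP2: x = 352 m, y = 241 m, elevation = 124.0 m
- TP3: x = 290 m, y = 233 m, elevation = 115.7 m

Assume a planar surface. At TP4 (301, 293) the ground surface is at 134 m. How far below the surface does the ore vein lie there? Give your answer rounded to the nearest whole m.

Let the plane be z = a·x + b·y + c.
TP2−TP1: 183a + 234b = −132.7;  TP3−TP1: 121a + 226b = −141.
Solving gives a = 0.23028, b = −0.74719.
Then c = 256.7 − a·169 − b·7 = 223.01.
At (301, 293): z_contact = 69.3 − 218.9 + 223.01 = 73.4 m.
Depth below ground = 134 − 73.4 = 61 m.

61 m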